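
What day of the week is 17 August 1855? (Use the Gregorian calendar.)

Doomsday rule: the anchor day for the 1800s is Friday. For year 55: 55÷12 = 4 r 7, and 7÷4 = 1, so 4+7+1 = 12.
Friday + 12 ≡ Wednesday — that's 1855's doomsday.
In August the doomsday date is Aug 8.
Aug 17 is 9 days after Aug 8; 9 mod 7 = 2, so Wednesday + 2 = Friday.

Friday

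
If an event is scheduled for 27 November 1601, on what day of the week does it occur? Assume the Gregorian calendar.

Tuesday

Doomsday rule: the anchor day for the 1600s is Tuesday. For year 01: 1÷12 = 0 r 1, and 1÷4 = 0, so 0+1+0 = 1.
Tuesday + 1 ≡ Wednesday — that's 1601's doomsday.
In November the doomsday date is Nov 7.
Nov 27 is 20 days after Nov 7; 20 mod 7 = 6, so Wednesday + 6 = Tuesday.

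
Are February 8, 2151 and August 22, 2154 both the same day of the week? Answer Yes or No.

From Feb 8, 2151 to Aug 22, 2154 is 1291 days.
1291 mod 7 = 3, so they are different weekdays.
(Feb 8, 2151 is a Monday; Aug 22, 2154 is a Thursday.)

No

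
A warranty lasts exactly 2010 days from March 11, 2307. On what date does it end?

+366 (one year; includes Feb 29, 2308) → Mar 11, 2308 (1644 left).
+365 (one year) → Mar 11, 2309 (1279 left).
+365 (one year) → Mar 11, 2310 (914 left).
+365 (one year) → Mar 11, 2311 (549 left).
+366 (one year; includes Feb 29, 2312) → Mar 11, 2312 (183 left).
Mar has 31 days: +21 → Apr 1, 2312 (162 left).
Apr has 30 days: +30 → May 1, 2312 (132 left).
May has 31 days: +31 → Jun 1, 2312 (101 left).
Jun has 30 days: +30 → Jul 1, 2312 (71 left).
Jul has 31 days: +31 → Aug 1, 2312 (40 left).
Aug has 31 days: +31 → Sep 1, 2312 (9 left).
+9 → Sep 10, 2312.

September 10, 2312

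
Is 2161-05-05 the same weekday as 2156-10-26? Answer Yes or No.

From Oct 26, 2156 to May 5, 2161 is 1652 days.
1652 mod 7 = 0, so they are the same weekday.
(Oct 26, 2156 is a Tuesday; May 5, 2161 is a Tuesday.)

Yes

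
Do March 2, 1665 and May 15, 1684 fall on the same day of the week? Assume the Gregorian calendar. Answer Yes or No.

Yes

From Mar 2, 1665 to May 15, 1684 is 7014 days.
7014 mod 7 = 0, so they are the same weekday.
(Mar 2, 1665 is a Monday; May 15, 1684 is a Monday.)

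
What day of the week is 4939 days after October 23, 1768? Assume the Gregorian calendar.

Thursday

First find the weekday of Oct 23, 1768. Doomsday rule: the anchor day for the 1700s is Sunday. For year 68: 68÷12 = 5 r 8, and 8÷4 = 2, so 5+8+2 = 15.
Sunday + 15 ≡ Monday — that's 1768's doomsday.
In October the doomsday date is Oct 10.
Oct 23 is 13 days after Oct 10; 13 mod 7 = 6, so Monday + 6 = Sunday.
4939 mod 7 = 4, so 4939 days after a Sunday is Sunday + 4 = Thursday.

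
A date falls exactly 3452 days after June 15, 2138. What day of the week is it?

Monday

Jun 15, 2138 is a Sunday.
3452 mod 7 = 1, so 3452 days after a Sunday is Sunday + 1 = Monday.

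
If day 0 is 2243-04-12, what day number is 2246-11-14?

Apr 12, 2243 → Apr 12, 2244: 366 days (Feb 29, 2244 is in that span).
Apr 12, 2244 → Apr 12, 2245: 365 days.
Apr 12, 2245 → Apr 12, 2246: 365 days.
Apr 12, 2246 → May 12, 2246: 30 days (April has 30).
May 12, 2246 → Jun 12, 2246: 31 days (May has 31).
Jun 12, 2246 → Jul 12, 2246: 30 days (June has 30).
Jul 12, 2246 → Aug 12, 2246: 31 days (July has 31).
Aug 12, 2246 → Sep 12, 2246: 31 days (August has 31).
Sep 12, 2246 → Oct 12, 2246: 30 days (September has 30).
Oct 12, 2246 → Nov 12, 2246: 31 days (October has 31).
Nov 12, 2246 → Nov 14, 2246: 2 days.
Total: 1312 days.

1312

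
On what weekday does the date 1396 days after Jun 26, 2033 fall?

Wednesday

Jun 26, 2033 is a Sunday.
1396 mod 7 = 3, so 1396 days after a Sunday is Sunday + 3 = Wednesday.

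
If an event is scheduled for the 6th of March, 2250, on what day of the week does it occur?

Doomsday rule: the anchor day for the 2200s is Friday. For year 50: 50÷12 = 4 r 2, and 2÷4 = 0, so 4+2+0 = 6.
Friday + 6 ≡ Thursday — that's 2250's doomsday.
In March the doomsday date is Mar 14.
Mar 6 is 8 days before Mar 14; 8 mod 7 = 1, so Thursday − 1 = Wednesday.

Wednesday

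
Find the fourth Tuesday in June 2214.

June 28, 2214

June 1, 2214 is a Wednesday.
The first Tuesday is therefore June 7 (6 days later).
The fourth Tuesday is 7 + 3×7 = June 28.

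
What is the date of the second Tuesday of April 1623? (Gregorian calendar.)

April 1, 1623 is a Saturday.
The first Tuesday is therefore April 4 (3 days later).
The second Tuesday is 4 + 1×7 = April 11.

April 11, 1623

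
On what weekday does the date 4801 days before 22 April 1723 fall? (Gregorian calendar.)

Friday

First find the weekday of Apr 22, 1723. Doomsday rule: the anchor day for the 1700s is Sunday. For year 23: 23÷12 = 1 r 11, and 11÷4 = 2, so 1+11+2 = 14.
Sunday + 14 ≡ Sunday — that's 1723's doomsday.
In April the doomsday date is Apr 4.
Apr 22 is 18 days after Apr 4; 18 mod 7 = 4, so Sunday + 4 = Thursday.
4801 mod 7 = 6, so 4801 days before a Thursday is Thursday − 6 = Friday.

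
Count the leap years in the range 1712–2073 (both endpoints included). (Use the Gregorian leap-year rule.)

89

Multiples of 4 in [1712,2073]: 91.
Of those, multiples of 100: 3 (not leap unless ÷400).
Multiples of 400: 1.
Leap years = 91 − 3 + 1 = 89.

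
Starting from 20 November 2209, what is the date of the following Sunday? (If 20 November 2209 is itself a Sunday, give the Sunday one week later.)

Nov 20, 2209 is a Monday.
From Monday to the next Sunday is 6 days.
Nov 20, 2209 + 6 = Nov 26, 2209.

November 26, 2209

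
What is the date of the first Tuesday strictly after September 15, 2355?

Sep 15, 2355 is a Thursday.
From Thursday to the next Tuesday is 5 days.
Sep 15, 2355 + 5 = Sep 20, 2355.

September 20, 2355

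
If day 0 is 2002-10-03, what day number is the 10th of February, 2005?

Oct 3, 2002 → Oct 3, 2003: 365 days.
Oct 3, 2003 → Oct 3, 2004: 366 days (Feb 29, 2004 is in that span).
Oct 3, 2004 → Nov 3, 2004: 31 days (October has 31).
Nov 3, 2004 → Dec 3, 2004: 30 days (November has 30).
Dec 3, 2004 → Jan 3, 2005: 31 days (December has 31).
Jan 3, 2005 → Feb 3, 2005: 31 days (January has 31).
Feb 3, 2005 → Feb 10, 2005: 7 days.
Total: 861 days.

861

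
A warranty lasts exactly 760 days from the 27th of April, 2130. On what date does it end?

May 26, 2132

+365 (one year) → Apr 27, 2131 (395 left).
Apr has 30 days: +4 → May 1, 2131 (391 left).
May has 31 days: +31 → Jun 1, 2131 (360 left).
Jun has 30 days: +30 → Jul 1, 2131 (330 left).
Jul has 31 days: +31 → Aug 1, 2131 (299 left).
Aug has 31 days: +31 → Sep 1, 2131 (268 left).
Sep has 30 days: +30 → Oct 1, 2131 (238 left).
Oct has 31 days: +31 → Nov 1, 2131 (207 left).
Nov has 30 days: +30 → Dec 1, 2131 (177 left).
Dec has 31 days: +31 → Jan 1, 2132 (146 left).
Jan has 31 days: +31 → Feb 1, 2132 (115 left).
Feb has 29 days: +29 → Mar 1, 2132 (86 left).
Mar has 31 days: +31 → Apr 1, 2132 (55 left).
Apr has 30 days: +30 → May 1, 2132 (25 left).
+25 → May 26, 2132.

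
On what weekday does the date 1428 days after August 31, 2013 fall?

Saturday

First find the weekday of Aug 31, 2013. Doomsday rule: the anchor day for the 2000s is Tuesday. For year 13: 13÷12 = 1 r 1, and 1÷4 = 0, so 1+1+0 = 2.
Tuesday + 2 ≡ Thursday — that's 2013's doomsday.
In August the doomsday date is Aug 8.
Aug 31 is 23 days after Aug 8; 23 mod 7 = 2, so Thursday + 2 = Saturday.
1428 mod 7 = 0, so 1428 days after a Saturday is Saturday + 0 = Saturday.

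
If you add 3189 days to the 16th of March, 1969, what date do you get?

December 8, 1977

+365 (one year) → Mar 16, 1970 (2824 left).
+365 (one year) → Mar 16, 1971 (2459 left).
+366 (one year; includes Feb 29, 1972) → Mar 16, 1972 (2093 left).
+365 (one year) → Mar 16, 1973 (1728 left).
+365 (one year) → Mar 16, 1974 (1363 left).
+365 (one year) → Mar 16, 1975 (998 left).
+366 (one year; includes Feb 29, 1976) → Mar 16, 1976 (632 left).
+365 (one year) → Mar 16, 1977 (267 left).
Mar has 31 days: +16 → Apr 1, 1977 (251 left).
Apr has 30 days: +30 → May 1, 1977 (221 left).
May has 31 days: +31 → Jun 1, 1977 (190 left).
Jun has 30 days: +30 → Jul 1, 1977 (160 left).
Jul has 31 days: +31 → Aug 1, 1977 (129 left).
Aug has 31 days: +31 → Sep 1, 1977 (98 left).
Sep has 30 days: +30 → Oct 1, 1977 (68 left).
Oct has 31 days: +31 → Nov 1, 1977 (37 left).
Nov has 30 days: +30 → Dec 1, 1977 (7 left).
+7 → Dec 8, 1977.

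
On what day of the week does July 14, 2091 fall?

Saturday

Doomsday rule: the anchor day for the 2000s is Tuesday. For year 91: 91÷12 = 7 r 7, and 7÷4 = 1, so 7+7+1 = 15.
Tuesday + 15 ≡ Wednesday — that's 2091's doomsday.
In July the doomsday date is Jul 11.
Jul 14 is 3 days after Jul 11; 3 mod 7 = 3, so Wednesday + 3 = Saturday.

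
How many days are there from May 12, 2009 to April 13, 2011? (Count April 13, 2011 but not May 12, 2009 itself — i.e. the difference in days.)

May 12, 2009 → May 12, 2010: 365 days.
May 12, 2010 → Jun 12, 2010: 31 days (May has 31).
Jun 12, 2010 → Jul 12, 2010: 30 days (June has 30).
Jul 12, 2010 → Aug 12, 2010: 31 days (July has 31).
Aug 12, 2010 → Sep 12, 2010: 31 days (August has 31).
Sep 12, 2010 → Oct 12, 2010: 30 days (September has 30).
Oct 12, 2010 → Nov 12, 2010: 31 days (October has 31).
Nov 12, 2010 → Dec 12, 2010: 30 days (November has 30).
Dec 12, 2010 → Jan 12, 2011: 31 days (December has 31).
Jan 12, 2011 → Feb 12, 2011: 31 days (January has 31).
Feb 12, 2011 → Mar 12, 2011: 28 days (February has 28).
Mar 12, 2011 → Apr 12, 2011: 31 days (March has 31).
Apr 12, 2011 → Apr 13, 2011: 1 days.
Total: 701 days.

701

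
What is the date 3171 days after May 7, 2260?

+365 (one year) → May 7, 2261 (2806 left).
+365 (one year) → May 7, 2262 (2441 left).
+365 (one year) → May 7, 2263 (2076 left).
+366 (one year; includes Feb 29, 2264) → May 7, 2264 (1710 left).
+365 (one year) → May 7, 2265 (1345 left).
+365 (one year) → May 7, 2266 (980 left).
+365 (one year) → May 7, 2267 (615 left).
+366 (one year; includes Feb 29, 2268) → May 7, 2268 (249 left).
May has 31 days: +25 → Jun 1, 2268 (224 left).
Jun has 30 days: +30 → Jul 1, 2268 (194 left).
Jul has 31 days: +31 → Aug 1, 2268 (163 left).
Aug has 31 days: +31 → Sep 1, 2268 (132 left).
Sep has 30 days: +30 → Oct 1, 2268 (102 left).
Oct has 31 days: +31 → Nov 1, 2268 (71 left).
Nov has 30 days: +30 → Dec 1, 2268 (41 left).
Dec has 31 days: +31 → Jan 1, 2269 (10 left).
+10 → Jan 11, 2269.

January 11, 2269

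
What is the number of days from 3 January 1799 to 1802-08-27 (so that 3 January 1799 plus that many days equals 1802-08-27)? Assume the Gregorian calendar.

1331

Jan 3, 1799 → Jan 3, 1800: 365 days.
Jan 3, 1800 → Jan 3, 1801: 365 days.
Jan 3, 1801 → Jan 3, 1802: 365 days.
Jan 3, 1802 → Feb 3, 1802: 31 days (January has 31).
Feb 3, 1802 → Mar 3, 1802: 28 days (February has 28).
Mar 3, 1802 → Apr 3, 1802: 31 days (March has 31).
Apr 3, 1802 → May 3, 1802: 30 days (April has 30).
May 3, 1802 → Jun 3, 1802: 31 days (May has 31).
Jun 3, 1802 → Jul 3, 1802: 30 days (June has 30).
Jul 3, 1802 → Aug 3, 1802: 31 days (July has 31).
Aug 3, 1802 → Aug 27, 1802: 24 days.
Total: 1331 days.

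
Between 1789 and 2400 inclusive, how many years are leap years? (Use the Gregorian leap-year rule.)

148

Multiples of 4 in [1789,2400]: 153.
Of those, multiples of 100: 7 (not leap unless ÷400).
Multiples of 400: 2.
Leap years = 153 − 7 + 2 = 148.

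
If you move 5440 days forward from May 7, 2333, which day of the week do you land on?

May 7, 2333 is a Sunday.
5440 mod 7 = 1, so 5440 days after a Sunday is Sunday + 1 = Monday.

Monday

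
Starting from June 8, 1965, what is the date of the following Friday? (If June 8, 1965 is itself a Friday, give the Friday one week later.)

June 11, 1965

Jun 8, 1965 is a Tuesday.
From Tuesday to the next Friday is 3 days.
Jun 8, 1965 + 3 = Jun 11, 1965.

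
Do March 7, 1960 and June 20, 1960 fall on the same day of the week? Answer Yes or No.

From Mar 7, 1960 to Jun 20, 1960 is 105 days.
105 mod 7 = 0, so they are the same weekday.
(Mar 7, 1960 is a Monday; Jun 20, 1960 is a Monday.)

Yes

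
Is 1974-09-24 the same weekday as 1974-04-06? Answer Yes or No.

From Apr 6, 1974 to Sep 24, 1974 is 171 days.
171 mod 7 = 3, so they are different weekdays.
(Apr 6, 1974 is a Saturday; Sep 24, 1974 is a Tuesday.)

No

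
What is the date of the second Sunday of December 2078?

December 11, 2078

December 1, 2078 is a Thursday.
The first Sunday is therefore December 4 (3 days later).
The second Sunday is 4 + 1×7 = December 11.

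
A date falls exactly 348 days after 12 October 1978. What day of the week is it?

First find the weekday of Oct 12, 1978. Doomsday rule: the anchor day for the 1900s is Wednesday. For year 78: 78÷12 = 6 r 6, and 6÷4 = 1, so 6+6+1 = 13.
Wednesday + 13 ≡ Tuesday — that's 1978's doomsday.
In October the doomsday date is Oct 10.
Oct 12 is 2 days after Oct 10; 2 mod 7 = 2, so Tuesday + 2 = Thursday.
348 mod 7 = 5, so 348 days after a Thursday is Thursday + 5 = Tuesday.

Tuesday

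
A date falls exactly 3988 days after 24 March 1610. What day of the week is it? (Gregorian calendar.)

Mar 24, 1610 is a Wednesday.
3988 mod 7 = 5, so 3988 days after a Wednesday is Wednesday + 5 = Monday.

Monday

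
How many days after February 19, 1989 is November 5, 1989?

259

Feb 19, 1989 → Mar 19, 1989: 28 days (February has 28).
Mar 19, 1989 → Apr 19, 1989: 31 days (March has 31).
Apr 19, 1989 → May 19, 1989: 30 days (April has 30).
May 19, 1989 → Jun 19, 1989: 31 days (May has 31).
Jun 19, 1989 → Jul 19, 1989: 30 days (June has 30).
Jul 19, 1989 → Aug 19, 1989: 31 days (July has 31).
Aug 19, 1989 → Sep 19, 1989: 31 days (August has 31).
Sep 19, 1989 → Oct 19, 1989: 30 days (September has 30).
Oct 19, 1989 → Nov 5, 1989: 17 days.
Total: 259 days.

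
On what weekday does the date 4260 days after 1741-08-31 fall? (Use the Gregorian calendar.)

First find the weekday of Aug 31, 1741. Doomsday rule: the anchor day for the 1700s is Sunday. For year 41: 41÷12 = 3 r 5, and 5÷4 = 1, so 3+5+1 = 9.
Sunday + 9 ≡ Tuesday — that's 1741's doomsday.
In August the doomsday date is Aug 8.
Aug 31 is 23 days after Aug 8; 23 mod 7 = 2, so Tuesday + 2 = Thursday.
4260 mod 7 = 4, so 4260 days after a Thursday is Thursday + 4 = Monday.

Monday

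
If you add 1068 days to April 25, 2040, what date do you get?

+365 (one year) → Apr 25, 2041 (703 left).
+365 (one year) → Apr 25, 2042 (338 left).
Apr has 30 days: +6 → May 1, 2042 (332 left).
May has 31 days: +31 → Jun 1, 2042 (301 left).
Jun has 30 days: +30 → Jul 1, 2042 (271 left).
Jul has 31 days: +31 → Aug 1, 2042 (240 left).
Aug has 31 days: +31 → Sep 1, 2042 (209 left).
Sep has 30 days: +30 → Oct 1, 2042 (179 left).
Oct has 31 days: +31 → Nov 1, 2042 (148 left).
Nov has 30 days: +30 → Dec 1, 2042 (118 left).
Dec has 31 days: +31 → Jan 1, 2043 (87 left).
Jan has 31 days: +31 → Feb 1, 2043 (56 left).
Feb has 28 days: +28 → Mar 1, 2043 (28 left).
+28 → Mar 29, 2043.

March 29, 2043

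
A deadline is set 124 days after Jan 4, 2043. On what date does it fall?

Jan has 31 days: +28 → Feb 1, 2043 (96 left).
Feb has 28 days: +28 → Mar 1, 2043 (68 left).
Mar has 31 days: +31 → Apr 1, 2043 (37 left).
Apr has 30 days: +30 → May 1, 2043 (7 left).
+7 → May 8, 2043.

May 8, 2043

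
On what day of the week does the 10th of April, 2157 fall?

Sunday

Doomsday rule: the anchor day for the 2100s is Sunday. For year 57: 57÷12 = 4 r 9, and 9÷4 = 2, so 4+9+2 = 15.
Sunday + 15 ≡ Monday — that's 2157's doomsday.
In April the doomsday date is Apr 4.
Apr 10 is 6 days after Apr 4; 6 mod 7 = 6, so Monday + 6 = Sunday.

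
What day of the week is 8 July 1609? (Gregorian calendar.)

Wednesday

Doomsday rule: the anchor day for the 1600s is Tuesday. For year 09: 9÷12 = 0 r 9, and 9÷4 = 2, so 0+9+2 = 11.
Tuesday + 11 ≡ Saturday — that's 1609's doomsday.
In July the doomsday date is Jul 11.
Jul 8 is 3 days before Jul 11; 3 mod 7 = 3, so Saturday − 3 = Wednesday.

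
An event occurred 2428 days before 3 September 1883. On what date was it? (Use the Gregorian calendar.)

January 9, 1877

−365 (one year) → Sep 3, 1882 (2063 left).
−365 (one year) → Sep 3, 1881 (1698 left).
−365 (one year) → Sep 3, 1880 (1333 left).
−366 (one year; includes Feb 29, 1880) → Sep 3, 1879 (967 left).
−365 (one year) → Sep 3, 1878 (602 left).
−365 (one year) → Sep 3, 1877 (237 left).
−3 → Aug 31, 1877 (end of Aug, 31 days; 234 left).
−31 → Jul 31, 1877 (end of Jul, 31 days; 203 left).
−31 → Jun 30, 1877 (end of Jun, 30 days; 172 left).
−30 → May 31, 1877 (end of May, 31 days; 142 left).
−31 → Apr 30, 1877 (end of Apr, 30 days; 111 left).
−30 → Mar 31, 1877 (end of Mar, 31 days; 81 left).
−31 → Feb 28, 1877 (end of Feb, 28 days; 50 left).
−28 → Jan 31, 1877 (end of Jan, 31 days; 22 left).
−22 → Jan 9, 1877.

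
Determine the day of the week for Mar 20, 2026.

Doomsday rule: the anchor day for the 2000s is Tuesday. For year 26: 26÷12 = 2 r 2, and 2÷4 = 0, so 2+2+0 = 4.
Tuesday + 4 ≡ Saturday — that's 2026's doomsday.
In March the doomsday date is Mar 14.
Mar 20 is 6 days after Mar 14; 6 mod 7 = 6, so Saturday + 6 = Friday.

Friday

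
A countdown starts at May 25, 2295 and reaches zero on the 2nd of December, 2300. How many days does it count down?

May 25, 2295 → May 25, 2296: 366 days (Feb 29, 2296 is in that span).
May 25, 2296 → May 25, 2297: 365 days.
May 25, 2297 → May 25, 2298: 365 days.
May 25, 2298 → May 25, 2299: 365 days.
May 25, 2299 → May 25, 2300: 365 days.
May 25, 2300 → Jun 25, 2300: 31 days (May has 31).
Jun 25, 2300 → Jul 25, 2300: 30 days (June has 30).
Jul 25, 2300 → Aug 25, 2300: 31 days (July has 31).
Aug 25, 2300 → Sep 25, 2300: 31 days (August has 31).
Sep 25, 2300 → Oct 25, 2300: 30 days (September has 30).
Oct 25, 2300 → Nov 25, 2300: 31 days (October has 31).
Nov 25, 2300 → Dec 2, 2300: 7 days.
Total: 2017 days.

2017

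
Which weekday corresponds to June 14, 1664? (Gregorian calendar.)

Doomsday rule: the anchor day for the 1600s is Tuesday. For year 64: 64÷12 = 5 r 4, and 4÷4 = 1, so 5+4+1 = 10.
Tuesday + 10 ≡ Friday — that's 1664's doomsday.
In June the doomsday date is Jun 6.
Jun 14 is 8 days after Jun 6; 8 mod 7 = 1, so Friday + 1 = Saturday.

Saturday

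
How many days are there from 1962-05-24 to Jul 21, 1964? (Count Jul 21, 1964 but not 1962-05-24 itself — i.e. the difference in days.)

789

May 24, 1962 → May 24, 1963: 365 days.
May 24, 1963 → May 24, 1964: 366 days (Feb 29, 1964 is in that span).
May 24, 1964 → Jun 24, 1964: 31 days (May has 31).
Jun 24, 1964 → Jul 21, 1964: 27 days.
Total: 789 days.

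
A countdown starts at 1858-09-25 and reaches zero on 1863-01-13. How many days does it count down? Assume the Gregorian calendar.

Sep 25, 1858 → Sep 25, 1859: 365 days.
Sep 25, 1859 → Sep 25, 1860: 366 days (Feb 29, 1860 is in that span).
Sep 25, 1860 → Sep 25, 1861: 365 days.
Sep 25, 1861 → Sep 25, 1862: 365 days.
Sep 25, 1862 → Oct 25, 1862: 30 days (September has 30).
Oct 25, 1862 → Nov 25, 1862: 31 days (October has 31).
Nov 25, 1862 → Dec 25, 1862: 30 days (November has 30).
Dec 25, 1862 → Jan 13, 1863: 19 days.
Total: 1571 days.

1571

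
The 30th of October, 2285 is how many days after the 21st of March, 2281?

Mar 21, 2281 → Mar 21, 2282: 365 days.
Mar 21, 2282 → Mar 21, 2283: 365 days.
Mar 21, 2283 → Mar 21, 2284: 366 days (Feb 29, 2284 is in that span).
Mar 21, 2284 → Mar 21, 2285: 365 days.
Mar 21, 2285 → Apr 21, 2285: 31 days (March has 31).
Apr 21, 2285 → May 21, 2285: 30 days (April has 30).
May 21, 2285 → Jun 21, 2285: 31 days (May has 31).
Jun 21, 2285 → Jul 21, 2285: 30 days (June has 30).
Jul 21, 2285 → Aug 21, 2285: 31 days (July has 31).
Aug 21, 2285 → Sep 21, 2285: 31 days (August has 31).
Sep 21, 2285 → Oct 21, 2285: 30 days (September has 30).
Oct 21, 2285 → Oct 30, 2285: 9 days.
Total: 1684 days.

1684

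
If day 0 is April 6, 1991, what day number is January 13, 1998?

2474

Apr 6, 1991 → Apr 6, 1992: 366 days (Feb 29, 1992 is in that span).
Apr 6, 1992 → Apr 6, 1993: 365 days.
Apr 6, 1993 → Apr 6, 1994: 365 days.
Apr 6, 1994 → Apr 6, 1995: 365 days.
Apr 6, 1995 → Apr 6, 1996: 366 days (Feb 29, 1996 is in that span).
Apr 6, 1996 → Apr 6, 1997: 365 days.
Apr 6, 1997 → May 6, 1997: 30 days (April has 30).
May 6, 1997 → Jun 6, 1997: 31 days (May has 31).
Jun 6, 1997 → Jul 6, 1997: 30 days (June has 30).
Jul 6, 1997 → Aug 6, 1997: 31 days (July has 31).
Aug 6, 1997 → Sep 6, 1997: 31 days (August has 31).
Sep 6, 1997 → Oct 6, 1997: 30 days (September has 30).
Oct 6, 1997 → Nov 6, 1997: 31 days (October has 31).
Nov 6, 1997 → Dec 6, 1997: 30 days (November has 30).
Dec 6, 1997 → Jan 6, 1998: 31 days (December has 31).
Jan 6, 1998 → Jan 13, 1998: 7 days.
Total: 2474 days.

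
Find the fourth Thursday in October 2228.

October 1, 2228 is a Wednesday.
The first Thursday is therefore October 2 (1 days later).
The fourth Thursday is 2 + 3×7 = October 23.

October 23, 2228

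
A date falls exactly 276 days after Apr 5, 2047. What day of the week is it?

First find the weekday of Apr 5, 2047. Doomsday rule: the anchor day for the 2000s is Tuesday. For year 47: 47÷12 = 3 r 11, and 11÷4 = 2, so 3+11+2 = 16.
Tuesday + 16 ≡ Thursday — that's 2047's doomsday.
In April the doomsday date is Apr 4.
Apr 5 is 1 day after Apr 4; 1 mod 7 = 1, so Thursday + 1 = Friday.
276 mod 7 = 3, so 276 days after a Friday is Friday + 3 = Monday.

Monday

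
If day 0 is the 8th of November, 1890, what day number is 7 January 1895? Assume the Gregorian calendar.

Nov 8, 1890 → Nov 8, 1891: 365 days.
Nov 8, 1891 → Nov 8, 1892: 366 days (Feb 29, 1892 is in that span).
Nov 8, 1892 → Nov 8, 1893: 365 days.
Nov 8, 1893 → Nov 8, 1894: 365 days.
Nov 8, 1894 → Dec 8, 1894: 30 days (November has 30).
Dec 8, 1894 → Jan 7, 1895: 30 days.
Total: 1521 days.

1521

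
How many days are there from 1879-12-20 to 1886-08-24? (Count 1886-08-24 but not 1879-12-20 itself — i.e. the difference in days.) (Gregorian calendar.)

Dec 20, 1879 → Dec 20, 1880: 366 days (Feb 29, 1880 is in that span).
Dec 20, 1880 → Dec 20, 1881: 365 days.
Dec 20, 1881 → Dec 20, 1882: 365 days.
Dec 20, 1882 → Dec 20, 1883: 365 days.
Dec 20, 1883 → Dec 20, 1884: 366 days (Feb 29, 1884 is in that span).
Dec 20, 1884 → Dec 20, 1885: 365 days.
Dec 20, 1885 → Jan 20, 1886: 31 days (December has 31).
Jan 20, 1886 → Feb 20, 1886: 31 days (January has 31).
Feb 20, 1886 → Mar 20, 1886: 28 days (February has 28).
Mar 20, 1886 → Apr 20, 1886: 31 days (March has 31).
Apr 20, 1886 → May 20, 1886: 30 days (April has 30).
May 20, 1886 → Jun 20, 1886: 31 days (May has 31).
Jun 20, 1886 → Jul 20, 1886: 30 days (June has 30).
Jul 20, 1886 → Aug 20, 1886: 31 days (July has 31).
Aug 20, 1886 → Aug 24, 1886: 4 days.
Total: 2439 days.

2439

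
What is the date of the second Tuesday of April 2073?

April 11, 2073

April 1, 2073 is a Saturday.
The first Tuesday is therefore April 4 (3 days later).
The second Tuesday is 4 + 1×7 = April 11.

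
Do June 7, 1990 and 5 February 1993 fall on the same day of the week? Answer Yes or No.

From Jun 7, 1990 to Feb 5, 1993 is 974 days.
974 mod 7 = 1, so they are different weekdays.
(Jun 7, 1990 is a Thursday; Feb 5, 1993 is a Friday.)

No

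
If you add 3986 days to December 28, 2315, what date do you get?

November 26, 2326

+366 (one year; includes Feb 29, 2316) → Dec 28, 2316 (3620 left).
+365 (one year) → Dec 28, 2317 (3255 left).
+365 (one year) → Dec 28, 2318 (2890 left).
+365 (one year) → Dec 28, 2319 (2525 left).
+366 (one year; includes Feb 29, 2320) → Dec 28, 2320 (2159 left).
+365 (one year) → Dec 28, 2321 (1794 left).
+365 (one year) → Dec 28, 2322 (1429 left).
+365 (one year) → Dec 28, 2323 (1064 left).
+366 (one year; includes Feb 29, 2324) → Dec 28, 2324 (698 left).
+365 (one year) → Dec 28, 2325 (333 left).
Dec has 31 days: +4 → Jan 1, 2326 (329 left).
Jan has 31 days: +31 → Feb 1, 2326 (298 left).
Feb has 28 days: +28 → Mar 1, 2326 (270 left).
Mar has 31 days: +31 → Apr 1, 2326 (239 left).
Apr has 30 days: +30 → May 1, 2326 (209 left).
May has 31 days: +31 → Jun 1, 2326 (178 left).
Jun has 30 days: +30 → Jul 1, 2326 (148 left).
Jul has 31 days: +31 → Aug 1, 2326 (117 left).
Aug has 31 days: +31 → Sep 1, 2326 (86 left).
Sep has 30 days: +30 → Oct 1, 2326 (56 left).
Oct has 31 days: +31 → Nov 1, 2326 (25 left).
+25 → Nov 26, 2326.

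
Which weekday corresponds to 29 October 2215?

January 1, 2215 is a Sunday.
Jan 1, 2215 → Feb 1, 2215: 31 days (January has 31).
Feb 1, 2215 → Mar 1, 2215: 28 days (February has 28).
Mar 1, 2215 → Apr 1, 2215: 31 days (March has 31).
Apr 1, 2215 → May 1, 2215: 30 days (April has 30).
May 1, 2215 → Jun 1, 2215: 31 days (May has 31).
Jun 1, 2215 → Jul 1, 2215: 30 days (June has 30).
Jul 1, 2215 → Aug 1, 2215: 31 days (July has 31).
Aug 1, 2215 → Sep 1, 2215: 31 days (August has 31).
Sep 1, 2215 → Oct 1, 2215: 30 days (September has 30).
Oct 1, 2215 → Oct 29, 2215: 28 days.
Total: 301 days.
301 mod 7 = 0, so Sunday + 0 = Sunday.

Sunday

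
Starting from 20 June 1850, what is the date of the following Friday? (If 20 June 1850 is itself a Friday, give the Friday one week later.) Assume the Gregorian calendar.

Jun 20, 1850 is a Thursday.
From Thursday to the next Friday is 1 day.
Jun 20, 1850 + 1 = Jun 21, 1850.

June 21, 1850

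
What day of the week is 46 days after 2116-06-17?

Sunday

First find the weekday of Jun 17, 2116. Doomsday rule: the anchor day for the 2100s is Sunday. For year 16: 16÷12 = 1 r 4, and 4÷4 = 1, so 1+4+1 = 6.
Sunday + 6 ≡ Saturday — that's 2116's doomsday.
In June the doomsday date is Jun 6.
Jun 17 is 11 days after Jun 6; 11 mod 7 = 4, so Saturday + 4 = Wednesday.
46 mod 7 = 4, so 46 days after a Wednesday is Wednesday + 4 = Sunday.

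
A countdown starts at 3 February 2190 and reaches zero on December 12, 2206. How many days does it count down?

Feb 3, 2190 → Feb 3, 2191: 365 days.
Feb 3, 2191 → Feb 3, 2192: 365 days.
Feb 3, 2192 → Feb 3, 2193: 366 days (Feb 29, 2192 is in that span).
Feb 3, 2193 → Feb 3, 2194: 365 days.
Feb 3, 2194 → Feb 3, 2195: 365 days.
Feb 3, 2195 → Feb 3, 2196: 365 days.
Feb 3, 2196 → Feb 3, 2197: 366 days (Feb 29, 2196 is in that span).
Feb 3, 2197 → Feb 3, 2198: 365 days.
Feb 3, 2198 → Feb 3, 2199: 365 days.
Feb 3, 2199 → Feb 3, 2200: 365 days.
Feb 3, 2200 → Feb 3, 2201: 365 days.
Feb 3, 2201 → Feb 3, 2202: 365 days.
Feb 3, 2202 → Feb 3, 2203: 365 days.
Feb 3, 2203 → Feb 3, 2204: 365 days.
Feb 3, 2204 → Feb 3, 2205: 366 days (Feb 29, 2204 is in that span).
Feb 3, 2205 → Feb 3, 2206: 365 days.
Feb 3, 2206 → Mar 3, 2206: 28 days (February has 28).
Mar 3, 2206 → Apr 3, 2206: 31 days (March has 31).
Apr 3, 2206 → May 3, 2206: 30 days (April has 30).
May 3, 2206 → Jun 3, 2206: 31 days (May has 31).
Jun 3, 2206 → Jul 3, 2206: 30 days (June has 30).
Jul 3, 2206 → Aug 3, 2206: 31 days (July has 31).
Aug 3, 2206 → Sep 3, 2206: 31 days (August has 31).
Sep 3, 2206 → Oct 3, 2206: 30 days (September has 30).
Oct 3, 2206 → Nov 3, 2206: 31 days (October has 31).
Nov 3, 2206 → Dec 3, 2206: 30 days (November has 30).
Dec 3, 2206 → Dec 12, 2206: 9 days.
Total: 6155 days.

6155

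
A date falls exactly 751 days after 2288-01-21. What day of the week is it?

Monday

Jan 21, 2288 is a Saturday.
751 mod 7 = 2, so 751 days after a Saturday is Saturday + 2 = Monday.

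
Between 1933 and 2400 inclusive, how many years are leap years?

Multiples of 4 in [1933,2400]: 117.
Of those, multiples of 100: 5 (not leap unless ÷400).
Multiples of 400: 2.
Leap years = 117 − 5 + 2 = 114.

114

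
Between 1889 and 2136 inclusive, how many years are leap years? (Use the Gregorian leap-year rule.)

Multiples of 4 in [1889,2136]: 62.
Of those, multiples of 100: 3 (not leap unless ÷400).
Multiples of 400: 1.
Leap years = 62 − 3 + 1 = 60.

60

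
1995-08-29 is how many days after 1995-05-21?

May 21, 1995 → Jun 21, 1995: 31 days (May has 31).
Jun 21, 1995 → Jul 21, 1995: 30 days (June has 30).
Jul 21, 1995 → Aug 21, 1995: 31 days (July has 31).
Aug 21, 1995 → Aug 29, 1995: 8 days.
Total: 100 days.

100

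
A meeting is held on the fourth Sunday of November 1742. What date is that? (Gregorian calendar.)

November 25, 1742

November 1, 1742 is a Thursday.
The first Sunday is therefore November 4 (3 days later).
The fourth Sunday is 4 + 3×7 = November 25.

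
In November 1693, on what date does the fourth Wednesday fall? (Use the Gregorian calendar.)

November 1, 1693 is a Sunday.
The first Wednesday is therefore November 4 (3 days later).
The fourth Wednesday is 4 + 3×7 = November 25.

November 25, 1693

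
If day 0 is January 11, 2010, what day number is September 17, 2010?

Jan 11, 2010 → Feb 11, 2010: 31 days (January has 31).
Feb 11, 2010 → Mar 11, 2010: 28 days (February has 28).
Mar 11, 2010 → Apr 11, 2010: 31 days (March has 31).
Apr 11, 2010 → May 11, 2010: 30 days (April has 30).
May 11, 2010 → Jun 11, 2010: 31 days (May has 31).
Jun 11, 2010 → Jul 11, 2010: 30 days (June has 30).
Jul 11, 2010 → Aug 11, 2010: 31 days (July has 31).
Aug 11, 2010 → Sep 11, 2010: 31 days (August has 31).
Sep 11, 2010 → Sep 17, 2010: 6 days.
Total: 249 days.

249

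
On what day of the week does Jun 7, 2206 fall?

Saturday

Doomsday rule: the anchor day for the 2200s is Friday. For year 06: 6÷12 = 0 r 6, and 6÷4 = 1, so 0+6+1 = 7.
Friday + 7 ≡ Friday — that's 2206's doomsday.
In June the doomsday date is Jun 6.
Jun 7 is 1 day after Jun 6; 1 mod 7 = 1, so Friday + 1 = Saturday.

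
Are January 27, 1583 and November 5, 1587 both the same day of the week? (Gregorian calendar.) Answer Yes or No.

From Jan 27, 1583 to Nov 5, 1587 is 1743 days.
1743 mod 7 = 0, so they are the same weekday.
(Jan 27, 1583 is a Thursday; Nov 5, 1587 is a Thursday.)

Yes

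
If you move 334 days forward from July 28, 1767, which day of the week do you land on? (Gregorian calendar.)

Sunday

First find the weekday of Jul 28, 1767. Doomsday rule: the anchor day for the 1700s is Sunday. For year 67: 67÷12 = 5 r 7, and 7÷4 = 1, so 5+7+1 = 13.
Sunday + 13 ≡ Saturday — that's 1767's doomsday.
In July the doomsday date is Jul 11.
Jul 28 is 17 days after Jul 11; 17 mod 7 = 3, so Saturday + 3 = Tuesday.
334 mod 7 = 5, so 334 days after a Tuesday is Tuesday + 5 = Sunday.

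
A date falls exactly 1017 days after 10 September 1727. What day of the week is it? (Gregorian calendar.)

Sep 10, 1727 is a Wednesday.
1017 mod 7 = 2, so 1017 days after a Wednesday is Wednesday + 2 = Friday.

Friday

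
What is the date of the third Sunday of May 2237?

May 1, 2237 is a Monday.
The first Sunday is therefore May 7 (6 days later).
The third Sunday is 7 + 2×7 = May 21.

May 21, 2237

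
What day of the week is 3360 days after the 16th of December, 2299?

Saturday

First find the weekday of Dec 16, 2299. Doomsday rule: the anchor day for the 2200s is Friday. For year 99: 99÷12 = 8 r 3, and 3÷4 = 0, so 8+3+0 = 11.
Friday + 11 ≡ Tuesday — that's 2299's doomsday.
In December the doomsday date is Dec 12.
Dec 16 is 4 days after Dec 12; 4 mod 7 = 4, so Tuesday + 4 = Saturday.
3360 mod 7 = 0, so 3360 days after a Saturday is Saturday + 0 = Saturday.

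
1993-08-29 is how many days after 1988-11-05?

Nov 5, 1988 → Nov 5, 1989: 365 days.
Nov 5, 1989 → Nov 5, 1990: 365 days.
Nov 5, 1990 → Nov 5, 1991: 365 days.
Nov 5, 1991 → Nov 5, 1992: 366 days (Feb 29, 1992 is in that span).
Nov 5, 1992 → Dec 5, 1992: 30 days (November has 30).
Dec 5, 1992 → Jan 5, 1993: 31 days (December has 31).
Jan 5, 1993 → Feb 5, 1993: 31 days (January has 31).
Feb 5, 1993 → Mar 5, 1993: 28 days (February has 28).
Mar 5, 1993 → Apr 5, 1993: 31 days (March has 31).
Apr 5, 1993 → May 5, 1993: 30 days (April has 30).
May 5, 1993 → Jun 5, 1993: 31 days (May has 31).
Jun 5, 1993 → Jul 5, 1993: 30 days (June has 30).
Jul 5, 1993 → Aug 5, 1993: 31 days (July has 31).
Aug 5, 1993 → Aug 29, 1993: 24 days.
Total: 1758 days.

1758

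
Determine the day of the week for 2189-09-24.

Doomsday rule: the anchor day for the 2100s is Sunday. For year 89: 89÷12 = 7 r 5, and 5÷4 = 1, so 7+5+1 = 13.
Sunday + 13 ≡ Saturday — that's 2189's doomsday.
In September the doomsday date is Sep 5.
Sep 24 is 19 days after Sep 5; 19 mod 7 = 5, so Saturday + 5 = Thursday.

Thursday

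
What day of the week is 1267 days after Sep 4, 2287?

Sunday

Sep 4, 2287 is a Sunday.
1267 mod 7 = 0, so 1267 days after a Sunday is Sunday + 0 = Sunday.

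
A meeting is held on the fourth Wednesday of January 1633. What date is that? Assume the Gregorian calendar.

January 26, 1633

January 1, 1633 is a Saturday.
The first Wednesday is therefore January 5 (4 days later).
The fourth Wednesday is 5 + 3×7 = January 26.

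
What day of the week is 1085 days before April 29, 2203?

Friday

First find the weekday of Apr 29, 2203. Doomsday rule: the anchor day for the 2200s is Friday. For year 03: 3÷12 = 0 r 3, and 3÷4 = 0, so 0+3+0 = 3.
Friday + 3 ≡ Monday — that's 2203's doomsday.
In April the doomsday date is Apr 4.
Apr 29 is 25 days after Apr 4; 25 mod 7 = 4, so Monday + 4 = Friday.
1085 mod 7 = 0, so 1085 days before a Friday is Friday − 0 = Friday.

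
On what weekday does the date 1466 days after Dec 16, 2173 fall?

Sunday

First find the weekday of Dec 16, 2173. Doomsday rule: the anchor day for the 2100s is Sunday. For year 73: 73÷12 = 6 r 1, and 1÷4 = 0, so 6+1+0 = 7.
Sunday + 7 ≡ Sunday — that's 2173's doomsday.
In December the doomsday date is Dec 12.
Dec 16 is 4 days after Dec 12; 4 mod 7 = 4, so Sunday + 4 = Thursday.
1466 mod 7 = 3, so 1466 days after a Thursday is Thursday + 3 = Sunday.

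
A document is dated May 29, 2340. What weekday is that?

Wednesday

Doomsday rule: the anchor day for the 2300s is Wednesday. For year 40: 40÷12 = 3 r 4, and 4÷4 = 1, so 3+4+1 = 8.
Wednesday + 8 ≡ Thursday — that's 2340's doomsday.
In May the doomsday date is May 9.
May 29 is 20 days after May 9; 20 mod 7 = 6, so Thursday + 6 = Wednesday.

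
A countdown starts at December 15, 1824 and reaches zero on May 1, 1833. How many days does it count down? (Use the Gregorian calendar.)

Dec 15, 1824 → Dec 15, 1825: 365 days.
Dec 15, 1825 → Dec 15, 1826: 365 days.
Dec 15, 1826 → Dec 15, 1827: 365 days.
Dec 15, 1827 → Dec 15, 1828: 366 days (Feb 29, 1828 is in that span).
Dec 15, 1828 → Dec 15, 1829: 365 days.
Dec 15, 1829 → Dec 15, 1830: 365 days.
Dec 15, 1830 → Dec 15, 1831: 365 days.
Dec 15, 1831 → Dec 15, 1832: 366 days (Feb 29, 1832 is in that span).
Dec 15, 1832 → Jan 15, 1833: 31 days (December has 31).
Jan 15, 1833 → Feb 15, 1833: 31 days (January has 31).
Feb 15, 1833 → Mar 15, 1833: 28 days (February has 28).
Mar 15, 1833 → Apr 15, 1833: 31 days (March has 31).
Apr 15, 1833 → May 1, 1833: 16 days.
Total: 3059 days.

3059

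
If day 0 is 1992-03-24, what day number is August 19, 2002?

3800

Mar 24, 1992 → Mar 24, 1993: 365 days.
Mar 24, 1993 → Mar 24, 1994: 365 days.
Mar 24, 1994 → Mar 24, 1995: 365 days.
Mar 24, 1995 → Mar 24, 1996: 366 days (Feb 29, 1996 is in that span).
Mar 24, 1996 → Mar 24, 1997: 365 days.
Mar 24, 1997 → Mar 24, 1998: 365 days.
Mar 24, 1998 → Mar 24, 1999: 365 days.
Mar 24, 1999 → Mar 24, 2000: 366 days (Feb 29, 2000 is in that span).
Mar 24, 2000 → Mar 24, 2001: 365 days.
Mar 24, 2001 → Mar 24, 2002: 365 days.
Mar 24, 2002 → Apr 24, 2002: 31 days (March has 31).
Apr 24, 2002 → May 24, 2002: 30 days (April has 30).
May 24, 2002 → Jun 24, 2002: 31 days (May has 31).
Jun 24, 2002 → Jul 24, 2002: 30 days (June has 30).
Jul 24, 2002 → Aug 19, 2002: 26 days.
Total: 3800 days.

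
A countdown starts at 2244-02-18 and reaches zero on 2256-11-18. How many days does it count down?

4657

Feb 18, 2244 → Feb 18, 2245: 366 days (Feb 29, 2244 is in that span).
Feb 18, 2245 → Feb 18, 2246: 365 days.
Feb 18, 2246 → Feb 18, 2247: 365 days.
Feb 18, 2247 → Feb 18, 2248: 365 days.
Feb 18, 2248 → Feb 18, 2249: 366 days (Feb 29, 2248 is in that span).
Feb 18, 2249 → Feb 18, 2250: 365 days.
Feb 18, 2250 → Feb 18, 2251: 365 days.
Feb 18, 2251 → Feb 18, 2252: 365 days.
Feb 18, 2252 → Feb 18, 2253: 366 days (Feb 29, 2252 is in that span).
Feb 18, 2253 → Feb 18, 2254: 365 days.
Feb 18, 2254 → Feb 18, 2255: 365 days.
Feb 18, 2255 → Feb 18, 2256: 365 days.
Feb 18, 2256 → Mar 18, 2256: 29 days (February has 29).
Mar 18, 2256 → Apr 18, 2256: 31 days (March has 31).
Apr 18, 2256 → May 18, 2256: 30 days (April has 30).
May 18, 2256 → Jun 18, 2256: 31 days (May has 31).
Jun 18, 2256 → Jul 18, 2256: 30 days (June has 30).
Jul 18, 2256 → Aug 18, 2256: 31 days (July has 31).
Aug 18, 2256 → Sep 18, 2256: 31 days (August has 31).
Sep 18, 2256 → Oct 18, 2256: 30 days (September has 30).
Oct 18, 2256 → Nov 18, 2256: 31 days.
Total: 4657 days.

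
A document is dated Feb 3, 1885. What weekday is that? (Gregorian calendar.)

Doomsday rule: the anchor day for the 1800s is Friday. For year 85: 85÷12 = 7 r 1, and 1÷4 = 0, so 7+1+0 = 8.
Friday + 8 ≡ Saturday — that's 1885's doomsday.
In February the doomsday date is Feb 28 (1885 is not a leap year).
Feb 3 is 25 days before Feb 28; 25 mod 7 = 4, so Saturday − 4 = Tuesday.

Tuesday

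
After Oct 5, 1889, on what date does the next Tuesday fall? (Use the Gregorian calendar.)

Oct 5, 1889 is a Saturday.
From Saturday to the next Tuesday is 3 days.
Oct 5, 1889 + 3 = Oct 8, 1889.

October 8, 1889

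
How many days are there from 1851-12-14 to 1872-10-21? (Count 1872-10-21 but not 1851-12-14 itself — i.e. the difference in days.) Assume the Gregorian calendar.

Dec 14, 1851 → Dec 14, 1852: 366 days (Feb 29, 1852 is in that span).
Dec 14, 1852 → Dec 14, 1853: 365 days.
Dec 14, 1853 → Dec 14, 1854: 365 days.
Dec 14, 1854 → Dec 14, 1855: 365 days.
Dec 14, 1855 → Dec 14, 1856: 366 days (Feb 29, 1856 is in that span).
Dec 14, 1856 → Dec 14, 1857: 365 days.
Dec 14, 1857 → Dec 14, 1858: 365 days.
Dec 14, 1858 → Dec 14, 1859: 365 days.
Dec 14, 1859 → Dec 14, 1860: 366 days (Feb 29, 1860 is in that span).
Dec 14, 1860 → Dec 14, 1861: 365 days.
Dec 14, 1861 → Dec 14, 1862: 365 days.
Dec 14, 1862 → Dec 14, 1863: 365 days.
Dec 14, 1863 → Dec 14, 1864: 366 days (Feb 29, 1864 is in that span).
Dec 14, 1864 → Dec 14, 1865: 365 days.
Dec 14, 1865 → Dec 14, 1866: 365 days.
Dec 14, 1866 → Dec 14, 1867: 365 days.
Dec 14, 1867 → Dec 14, 1868: 366 days (Feb 29, 1868 is in that span).
Dec 14, 1868 → Dec 14, 1869: 365 days.
Dec 14, 1869 → Dec 14, 1870: 365 days.
Dec 14, 1870 → Dec 14, 1871: 365 days.
Dec 14, 1871 → Jan 14, 1872: 31 days (December has 31).
Jan 14, 1872 → Feb 14, 1872: 31 days (January has 31).
Feb 14, 1872 → Mar 14, 1872: 29 days (February has 29).
Mar 14, 1872 → Apr 14, 1872: 31 days (March has 31).
Apr 14, 1872 → May 14, 1872: 30 days (April has 30).
May 14, 1872 → Jun 14, 1872: 31 days (May has 31).
Jun 14, 1872 → Jul 14, 1872: 30 days (June has 30).
Jul 14, 1872 → Aug 14, 1872: 31 days (July has 31).
Aug 14, 1872 → Sep 14, 1872: 31 days (August has 31).
Sep 14, 1872 → Oct 14, 1872: 30 days (September has 30).
Oct 14, 1872 → Oct 21, 1872: 7 days.
Total: 7617 days.

7617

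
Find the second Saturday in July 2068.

July 1, 2068 is a Sunday.
The first Saturday is therefore July 7 (6 days later).
The second Saturday is 7 + 1×7 = July 14.

July 14, 2068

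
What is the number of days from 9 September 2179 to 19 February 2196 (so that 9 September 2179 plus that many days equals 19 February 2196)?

6007

Sep 9, 2179 → Sep 9, 2180: 366 days (Feb 29, 2180 is in that span).
Sep 9, 2180 → Sep 9, 2181: 365 days.
Sep 9, 2181 → Sep 9, 2182: 365 days.
Sep 9, 2182 → Sep 9, 2183: 365 days.
Sep 9, 2183 → Sep 9, 2184: 366 days (Feb 29, 2184 is in that span).
Sep 9, 2184 → Sep 9, 2185: 365 days.
Sep 9, 2185 → Sep 9, 2186: 365 days.
Sep 9, 2186 → Sep 9, 2187: 365 days.
Sep 9, 2187 → Sep 9, 2188: 366 days (Feb 29, 2188 is in that span).
Sep 9, 2188 → Sep 9, 2189: 365 days.
Sep 9, 2189 → Sep 9, 2190: 365 days.
Sep 9, 2190 → Sep 9, 2191: 365 days.
Sep 9, 2191 → Sep 9, 2192: 366 days (Feb 29, 2192 is in that span).
Sep 9, 2192 → Sep 9, 2193: 365 days.
Sep 9, 2193 → Sep 9, 2194: 365 days.
Sep 9, 2194 → Sep 9, 2195: 365 days.
Sep 9, 2195 → Oct 9, 2195: 30 days (September has 30).
Oct 9, 2195 → Nov 9, 2195: 31 days (October has 31).
Nov 9, 2195 → Dec 9, 2195: 30 days (November has 30).
Dec 9, 2195 → Jan 9, 2196: 31 days (December has 31).
Jan 9, 2196 → Feb 9, 2196: 31 days (January has 31).
Feb 9, 2196 → Feb 19, 2196: 10 days.
Total: 6007 days.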